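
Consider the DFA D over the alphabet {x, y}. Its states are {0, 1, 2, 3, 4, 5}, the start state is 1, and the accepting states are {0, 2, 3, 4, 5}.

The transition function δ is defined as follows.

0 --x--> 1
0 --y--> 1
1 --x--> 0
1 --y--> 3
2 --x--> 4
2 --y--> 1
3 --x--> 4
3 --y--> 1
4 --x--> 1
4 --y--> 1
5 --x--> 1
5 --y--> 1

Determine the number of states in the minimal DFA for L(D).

First remove the unreachable states {2,5}; 4 states remain.
P0 = {0,3,4} | {1}.
On input x, block {0,3,4} splits into {0,4} and {3}.
No further refinement is possible. Final partition (3 blocks): {0,4} | {1} | {3}.

3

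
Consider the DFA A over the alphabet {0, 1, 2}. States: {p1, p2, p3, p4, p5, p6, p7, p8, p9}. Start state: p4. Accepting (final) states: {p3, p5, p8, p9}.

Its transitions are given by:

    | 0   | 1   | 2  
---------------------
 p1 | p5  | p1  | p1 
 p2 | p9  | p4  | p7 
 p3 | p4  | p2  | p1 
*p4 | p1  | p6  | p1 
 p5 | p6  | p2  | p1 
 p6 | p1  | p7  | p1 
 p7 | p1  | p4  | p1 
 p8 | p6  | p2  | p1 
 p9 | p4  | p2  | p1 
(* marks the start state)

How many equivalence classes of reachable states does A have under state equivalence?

4

First remove the unreachable states {p3,p8}; 7 states remain.
P0 = {p5,p9} | {p1,p2,p4,p6,p7}.
On input 0, block {p1,p2,p4,p6,p7} splits into {p4,p6,p7} and {p1,p2}.
Refine {p1,p2} on symbol 1: members go to different blocks, giving {p1} and {p2}.
No further refinement is possible. Final partition (4 blocks): {p5,p9} | {p4,p6,p7} | {p1} | {p2}.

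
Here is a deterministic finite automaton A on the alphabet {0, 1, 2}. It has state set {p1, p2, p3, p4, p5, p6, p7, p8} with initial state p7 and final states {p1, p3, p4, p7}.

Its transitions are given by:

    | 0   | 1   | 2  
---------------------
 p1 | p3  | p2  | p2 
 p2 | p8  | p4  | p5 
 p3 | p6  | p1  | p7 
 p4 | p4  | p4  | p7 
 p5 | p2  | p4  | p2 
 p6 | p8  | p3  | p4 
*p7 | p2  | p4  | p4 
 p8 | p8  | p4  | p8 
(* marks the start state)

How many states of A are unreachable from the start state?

BFS from p7 reaches {p2, p4, p5, p7, p8}; the 3 state(s) p1, p3, p6 are never visited.

3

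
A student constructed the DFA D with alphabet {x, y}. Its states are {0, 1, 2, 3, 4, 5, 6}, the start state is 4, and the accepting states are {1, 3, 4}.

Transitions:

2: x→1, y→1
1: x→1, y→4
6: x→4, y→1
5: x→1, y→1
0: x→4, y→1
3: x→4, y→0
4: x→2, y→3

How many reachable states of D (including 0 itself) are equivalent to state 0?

States {5,6} cannot be reached from the start state, so discard them.
Initial partition by acceptance: {1,3,4} | {0,2}.
On input x, block {1,3,4} splits into {1,3} and {4}.
Split {1,3} by δ(·,x) → {1} and {3}.
On input x, block {0,2} splits into {0} and {2}.
No further refinement is possible. Final partition (5 blocks): {1} | {0} | {4} | {3} | {2}.
State 0 belongs to the block {0}, which has 1 states.

1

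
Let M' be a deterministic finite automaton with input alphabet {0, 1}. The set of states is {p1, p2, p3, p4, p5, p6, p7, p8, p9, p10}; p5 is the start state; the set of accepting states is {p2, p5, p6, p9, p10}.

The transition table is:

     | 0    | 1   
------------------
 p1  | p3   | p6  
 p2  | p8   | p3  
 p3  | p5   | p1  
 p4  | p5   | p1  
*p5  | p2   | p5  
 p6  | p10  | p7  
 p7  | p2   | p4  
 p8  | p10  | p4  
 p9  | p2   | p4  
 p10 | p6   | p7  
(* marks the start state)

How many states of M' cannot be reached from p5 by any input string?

1

Starting at p5 and following transitions, the reachable set is {p1, p2, p3, p4, p5, p6, p7, p8, p10}. That leaves p9 unreachable — 1 in total.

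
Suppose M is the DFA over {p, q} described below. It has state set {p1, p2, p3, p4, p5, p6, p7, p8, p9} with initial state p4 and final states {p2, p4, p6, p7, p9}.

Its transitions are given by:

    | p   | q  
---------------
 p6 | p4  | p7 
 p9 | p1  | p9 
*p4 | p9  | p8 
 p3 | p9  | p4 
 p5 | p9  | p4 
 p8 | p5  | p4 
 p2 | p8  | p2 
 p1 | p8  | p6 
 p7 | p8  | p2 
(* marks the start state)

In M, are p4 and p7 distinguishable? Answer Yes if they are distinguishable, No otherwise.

Reachable states from the start: {p1,p2,p4,p5,p6,p7,p8,p9}. Unreachable: {p3} — drop them.
Start with accepting vs non-accepting: {p2,p4,p6,p7,p9} | {p1,p5,p8}.
Refine {p2,p4,p6,p7,p9} on symbol p: members go to different blocks, giving {p2,p7,p9} and {p4,p6}.
Split {p1,p5,p8} by δ(·,p) → {p1,p8} and {p5}.
Refine {p1,p8} on symbol p: members go to different blocks, giving {p1} and {p8}.
Refine {p2,p7,p9} on symbol p: members go to different blocks, giving {p2,p7} and {p9}.
Refine {p4,p6} on symbol p: members go to different blocks, giving {p4} and {p6}.
Stable partition: {p2,p7} | {p1} | {p4} | {p5} | {p8} | {p9} | {p6} — 7 equivalence classes.
p4 and p7 end up in different blocks, so they are distinguishable. For instance, the string 'p' is accepted from only p4.

Yes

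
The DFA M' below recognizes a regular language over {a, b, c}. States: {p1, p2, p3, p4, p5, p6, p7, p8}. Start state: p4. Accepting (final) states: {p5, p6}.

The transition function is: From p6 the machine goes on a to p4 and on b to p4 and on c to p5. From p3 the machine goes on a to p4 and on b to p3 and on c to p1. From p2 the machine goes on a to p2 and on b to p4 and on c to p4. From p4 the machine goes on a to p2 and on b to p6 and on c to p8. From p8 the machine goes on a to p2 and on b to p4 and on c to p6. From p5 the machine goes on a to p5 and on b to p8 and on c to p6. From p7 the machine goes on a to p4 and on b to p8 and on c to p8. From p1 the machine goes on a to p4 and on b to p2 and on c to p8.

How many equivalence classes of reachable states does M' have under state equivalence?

Reachable states from the start: {p2,p4,p5,p6,p8}. Unreachable: {p1,p3,p7} — drop them.
P0 = {p5,p6} | {p2,p4,p8}.
On input a, block {p5,p6} splits into {p5} and {p6}.
Refine {p2,p4,p8} on symbol b: members go to different blocks, giving {p2,p8} and {p4}.
Refine {p2,p8} on symbol c: members go to different blocks, giving {p2} and {p8}.
No further refinement is possible. Final partition (5 blocks): {p5} | {p2} | {p6} | {p4} | {p8}.

5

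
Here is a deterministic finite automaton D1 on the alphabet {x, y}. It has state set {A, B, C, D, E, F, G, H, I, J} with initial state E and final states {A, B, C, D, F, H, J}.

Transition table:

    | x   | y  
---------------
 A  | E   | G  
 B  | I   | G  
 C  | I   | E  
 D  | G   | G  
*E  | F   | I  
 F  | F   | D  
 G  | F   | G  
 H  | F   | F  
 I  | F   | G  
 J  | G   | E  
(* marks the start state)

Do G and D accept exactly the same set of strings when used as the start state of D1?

Reachable states from the start: {D,E,F,G,I}. Unreachable: {A,B,C,H,J} — drop them.
Start with accepting vs non-accepting: {D,F} | {E,G,I}.
Split {D,F} by δ(·,x) → {D} and {F}.
Stable partition: {D} | {E,G,I} | {F} — 3 equivalence classes.
G and D end up in different blocks, so they are distinguishable. For instance, the string 'ε' is accepted from only D.

No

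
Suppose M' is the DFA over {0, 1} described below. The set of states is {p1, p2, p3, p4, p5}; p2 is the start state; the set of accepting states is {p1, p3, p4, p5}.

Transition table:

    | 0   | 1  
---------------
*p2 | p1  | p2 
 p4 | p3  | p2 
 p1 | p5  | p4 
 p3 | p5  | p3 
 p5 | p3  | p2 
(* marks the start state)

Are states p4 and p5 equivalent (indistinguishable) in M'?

P0 = {p1,p3,p4,p5} | {p2}.
On input 1, block {p1,p3,p4,p5} splits into {p1,p3} and {p4,p5}.
Refine {p1,p3} on symbol 1: members go to different blocks, giving {p1} and {p3}.
Stable partition: {p1} | {p2} | {p4,p5} | {p3} — 4 equivalence classes.
p4 and p5 lie in the same block of the stable partition, so they are equivalent — no string distinguishes them.

Yes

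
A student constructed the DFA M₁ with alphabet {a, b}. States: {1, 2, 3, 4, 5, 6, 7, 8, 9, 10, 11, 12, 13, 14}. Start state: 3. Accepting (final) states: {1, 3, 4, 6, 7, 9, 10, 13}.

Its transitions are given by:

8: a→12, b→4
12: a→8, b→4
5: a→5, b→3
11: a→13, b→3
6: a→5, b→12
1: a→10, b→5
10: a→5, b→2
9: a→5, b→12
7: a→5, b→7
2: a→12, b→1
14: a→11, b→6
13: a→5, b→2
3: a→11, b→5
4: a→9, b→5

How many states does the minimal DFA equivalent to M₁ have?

States {6,7,14} cannot be reached from the start state, so discard them.
P0 = {1,3,4,9,10,13} | {2,5,8,11,12}.
Refine {1,3,4,9,10,13} on symbol a: members go to different blocks, giving {3,9,10,13} and {1,4}.
Split {2,5,8,11,12} by δ(·,a) → {2,5,8,12} and {11}.
Refine {3,9,10,13} on symbol a: members go to different blocks, giving {9,10,13} and {3}.
Refine {2,5,8,12} on symbol b: members go to different blocks, giving {2,8,12} and {5}.
Stable partition: {9,10,13} | {2,8,12} | {1,4} | {11} | {3} | {5} — 6 equivalence classes.

6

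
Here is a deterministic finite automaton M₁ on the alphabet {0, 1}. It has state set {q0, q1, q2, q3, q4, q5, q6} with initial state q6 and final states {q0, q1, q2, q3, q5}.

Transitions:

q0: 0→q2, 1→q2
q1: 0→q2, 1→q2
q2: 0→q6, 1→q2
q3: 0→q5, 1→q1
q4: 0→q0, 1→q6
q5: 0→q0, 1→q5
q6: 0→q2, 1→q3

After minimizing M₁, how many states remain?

5

First remove the unreachable states {q4}; 6 states remain.
Start with accepting vs non-accepting: {q0,q1,q2,q3,q5} | {q6}.
Split {q0,q1,q2,q3,q5} by δ(·,0) → {q0,q1,q3,q5} and {q2}.
Refine {q0,q1,q3,q5} on symbol 0: members go to different blocks, giving {q0,q1} and {q3,q5}.
On input 0, block {q3,q5} splits into {q3} and {q5}.
Stable partition: {q0,q1} | {q6} | {q2} | {q3} | {q5} — 5 equivalence classes.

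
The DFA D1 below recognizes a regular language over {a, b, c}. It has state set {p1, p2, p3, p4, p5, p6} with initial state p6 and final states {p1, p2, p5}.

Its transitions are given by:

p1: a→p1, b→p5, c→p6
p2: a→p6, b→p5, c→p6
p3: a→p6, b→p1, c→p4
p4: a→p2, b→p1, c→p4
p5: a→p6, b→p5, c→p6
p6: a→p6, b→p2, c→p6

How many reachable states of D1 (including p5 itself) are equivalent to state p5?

First remove the unreachable states {p1,p3,p4}; 3 states remain.
P0 = {p2,p5} | {p6}.
The partition is now stable with 2 blocks: {p2,p5} | {p6}.
State p5 belongs to the block {p2,p5}, which has 2 states.

2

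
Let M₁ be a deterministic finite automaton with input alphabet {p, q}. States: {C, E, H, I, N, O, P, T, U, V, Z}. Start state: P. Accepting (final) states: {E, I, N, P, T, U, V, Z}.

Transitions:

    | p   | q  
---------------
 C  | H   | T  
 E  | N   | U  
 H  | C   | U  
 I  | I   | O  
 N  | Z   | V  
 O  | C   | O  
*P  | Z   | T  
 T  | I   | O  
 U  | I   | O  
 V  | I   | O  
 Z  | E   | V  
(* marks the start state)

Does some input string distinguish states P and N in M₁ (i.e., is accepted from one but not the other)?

No

All states are reachable from the start state.
Initial partition by acceptance: {E,I,N,P,T,U,V,Z} | {C,H,O}.
Refine {E,I,N,P,T,U,V,Z} on symbol q: members go to different blocks, giving {I,T,U,V} and {E,N,P,Z}.
On input q, block {C,H,O} splits into {C,H} and {O}.
Stable partition: {I,T,U,V} | {C,H} | {E,N,P,Z} | {O} — 4 equivalence classes.
P and N lie in the same block of the stable partition, so they are equivalent — no string distinguishes them.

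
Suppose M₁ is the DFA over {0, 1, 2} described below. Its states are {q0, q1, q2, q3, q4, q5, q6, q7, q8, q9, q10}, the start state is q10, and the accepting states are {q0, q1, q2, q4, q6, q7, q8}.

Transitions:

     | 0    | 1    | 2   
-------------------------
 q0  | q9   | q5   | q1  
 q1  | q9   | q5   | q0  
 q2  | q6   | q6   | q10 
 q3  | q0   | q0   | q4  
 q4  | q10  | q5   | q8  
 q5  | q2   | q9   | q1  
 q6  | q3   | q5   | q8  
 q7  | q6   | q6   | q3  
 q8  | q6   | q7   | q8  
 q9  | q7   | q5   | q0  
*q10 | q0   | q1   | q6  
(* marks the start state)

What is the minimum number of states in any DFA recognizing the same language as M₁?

6

Every state is reachable, so we keep all 11.
Initial partition by acceptance: {q0,q1,q2,q4,q6,q7,q8} | {q3,q5,q9,q10}.
On input 0, block {q0,q1,q2,q4,q6,q7,q8} splits into {q0,q1,q4,q6} and {q2,q7,q8}.
On input 2, block {q0,q1,q4,q6} splits into {q0,q1} and {q4,q6}.
Split {q3,q5,q9,q10} by δ(·,0) → {q3,q10} and {q5,q9}.
Split {q2,q7,q8} by δ(·,1) → {q2,q7} and {q8}.
The partition is now stable with 6 blocks: {q0,q1} | {q3,q10} | {q2,q7} | {q4,q6} | {q5,q9} | {q8}.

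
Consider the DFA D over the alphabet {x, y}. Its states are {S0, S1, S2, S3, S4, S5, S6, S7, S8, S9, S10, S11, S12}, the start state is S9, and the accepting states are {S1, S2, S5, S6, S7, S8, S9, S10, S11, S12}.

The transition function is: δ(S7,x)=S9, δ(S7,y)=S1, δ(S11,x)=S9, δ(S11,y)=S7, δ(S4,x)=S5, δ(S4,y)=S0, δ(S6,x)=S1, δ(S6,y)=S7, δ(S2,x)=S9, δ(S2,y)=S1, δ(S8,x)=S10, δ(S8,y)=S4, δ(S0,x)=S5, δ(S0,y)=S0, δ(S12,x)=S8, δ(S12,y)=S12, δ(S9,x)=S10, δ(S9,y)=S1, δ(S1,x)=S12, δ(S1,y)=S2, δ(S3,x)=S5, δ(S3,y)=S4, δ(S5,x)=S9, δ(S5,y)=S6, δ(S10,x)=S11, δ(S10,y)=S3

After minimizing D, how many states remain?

10

P0 = {S1,S2,S5,S6,S7,S8,S9,S10,S11,S12} | {S0,S3,S4}.
On input y, block {S1,S2,S5,S6,S7,S8,S9,S10,S11,S12} splits into {S1,S2,S5,S6,S7,S9,S11,S12} and {S8,S10}.
On input x, block {S1,S2,S5,S6,S7,S9,S11,S12} splits into {S1,S2,S5,S6,S7,S11} and {S9,S12}.
On input x, block {S1,S2,S5,S6,S7,S11} splits into {S1,S2,S5,S7,S11} and {S6}.
On input y, block {S1,S2,S5,S7,S11} splits into {S1,S2,S7,S11} and {S5}.
Split {S8,S10} by δ(·,x) → {S8} and {S10}.
On input x, block {S9,S12} splits into {S9} and {S12}.
Split {S1,S2,S7,S11} by δ(·,x) → {S2,S7,S11} and {S1}.
Refine {S2,S7,S11} on symbol y: members go to different blocks, giving {S2,S7} and {S11}.
Stable partition: {S2,S7} | {S0,S3,S4} | {S8} | {S9} | {S6} | {S5} | {S10} | {S12} | {S1} | {S11} — 10 equivalence classes.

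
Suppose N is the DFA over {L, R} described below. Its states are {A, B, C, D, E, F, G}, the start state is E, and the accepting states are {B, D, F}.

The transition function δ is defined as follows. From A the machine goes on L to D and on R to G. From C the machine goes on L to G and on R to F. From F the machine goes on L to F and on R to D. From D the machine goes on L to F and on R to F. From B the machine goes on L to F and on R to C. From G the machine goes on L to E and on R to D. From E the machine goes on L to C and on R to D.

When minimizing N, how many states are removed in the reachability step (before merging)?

Starting at E and following transitions, the reachable set is {C, D, E, F, G}. That leaves A, B unreachable — 2 in total.

2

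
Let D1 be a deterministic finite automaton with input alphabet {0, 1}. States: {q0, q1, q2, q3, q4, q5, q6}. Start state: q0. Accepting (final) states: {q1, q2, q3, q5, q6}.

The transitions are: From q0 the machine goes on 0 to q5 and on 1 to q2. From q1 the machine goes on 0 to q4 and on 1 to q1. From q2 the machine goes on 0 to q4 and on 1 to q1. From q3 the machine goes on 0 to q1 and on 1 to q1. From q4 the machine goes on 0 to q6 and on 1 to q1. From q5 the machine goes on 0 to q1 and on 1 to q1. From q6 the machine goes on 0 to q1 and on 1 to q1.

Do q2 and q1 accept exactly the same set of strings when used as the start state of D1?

Yes

First remove the unreachable states {q3}; 6 states remain.
Start with accepting vs non-accepting: {q1,q2,q5,q6} | {q0,q4}.
On input 0, block {q1,q2,q5,q6} splits into {q1,q2} and {q5,q6}.
Stable partition: {q1,q2} | {q0,q4} | {q5,q6} — 3 equivalence classes.
q2 and q1 lie in the same block of the stable partition, so they are equivalent — no string distinguishes them.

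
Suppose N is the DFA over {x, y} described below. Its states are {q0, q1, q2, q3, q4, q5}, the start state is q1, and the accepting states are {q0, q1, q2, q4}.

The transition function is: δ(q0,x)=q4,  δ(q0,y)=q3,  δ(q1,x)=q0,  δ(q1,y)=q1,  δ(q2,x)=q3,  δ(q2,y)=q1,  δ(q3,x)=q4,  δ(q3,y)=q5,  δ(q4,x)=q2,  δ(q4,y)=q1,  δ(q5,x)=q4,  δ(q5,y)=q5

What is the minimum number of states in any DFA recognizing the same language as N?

Every state is reachable, so we keep all 6.
Initial partition by acceptance: {q0,q1,q2,q4} | {q3,q5}.
Split {q0,q1,q2,q4} by δ(·,x) → {q0,q1,q4} and {q2}.
Split {q0,q1,q4} by δ(·,x) → {q0,q1} and {q4}.
Split {q0,q1} by δ(·,x) → {q0} and {q1}.
The partition is now stable with 5 blocks: {q0} | {q3,q5} | {q2} | {q4} | {q1}.

5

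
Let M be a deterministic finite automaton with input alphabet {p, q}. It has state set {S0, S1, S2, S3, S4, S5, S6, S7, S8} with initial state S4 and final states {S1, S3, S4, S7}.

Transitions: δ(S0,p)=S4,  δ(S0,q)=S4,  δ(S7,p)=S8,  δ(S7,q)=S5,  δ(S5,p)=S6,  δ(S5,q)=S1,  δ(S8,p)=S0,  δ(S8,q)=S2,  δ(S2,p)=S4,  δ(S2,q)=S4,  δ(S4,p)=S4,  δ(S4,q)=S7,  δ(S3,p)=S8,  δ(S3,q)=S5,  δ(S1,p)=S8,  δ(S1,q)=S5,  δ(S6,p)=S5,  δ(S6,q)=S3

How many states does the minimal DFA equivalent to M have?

All states are reachable from the start state.
Start with accepting vs non-accepting: {S1,S3,S4,S7} | {S0,S2,S5,S6,S8}.
Refine {S1,S3,S4,S7} on symbol p: members go to different blocks, giving {S1,S3,S7} and {S4}.
Refine {S0,S2,S5,S6,S8} on symbol p: members go to different blocks, giving {S5,S6,S8} and {S0,S2}.
Refine {S5,S6,S8} on symbol p: members go to different blocks, giving {S5,S6} and {S8}.
No further refinement is possible. Final partition (5 blocks): {S1,S3,S7} | {S5,S6} | {S4} | {S0,S2} | {S8}.

5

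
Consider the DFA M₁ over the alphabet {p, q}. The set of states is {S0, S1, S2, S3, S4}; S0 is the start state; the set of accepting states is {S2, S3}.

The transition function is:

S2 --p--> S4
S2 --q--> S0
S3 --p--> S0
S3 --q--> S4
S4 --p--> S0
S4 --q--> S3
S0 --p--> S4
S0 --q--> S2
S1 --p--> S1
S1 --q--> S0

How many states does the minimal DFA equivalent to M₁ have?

2

First remove the unreachable states {S1}; 4 states remain.
Start with accepting vs non-accepting: {S2,S3} | {S0,S4}.
No further refinement is possible. Final partition (2 blocks): {S2,S3} | {S0,S4}.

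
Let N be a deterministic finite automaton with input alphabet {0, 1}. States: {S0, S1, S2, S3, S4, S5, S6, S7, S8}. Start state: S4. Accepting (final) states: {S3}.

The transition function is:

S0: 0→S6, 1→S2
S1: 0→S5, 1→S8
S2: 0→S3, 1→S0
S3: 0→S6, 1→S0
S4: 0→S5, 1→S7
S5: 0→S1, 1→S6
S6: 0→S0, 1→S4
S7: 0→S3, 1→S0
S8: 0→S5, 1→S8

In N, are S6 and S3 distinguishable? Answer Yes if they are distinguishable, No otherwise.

Yes

Initial partition by acceptance: {S3} | {S0,S1,S2,S4,S5,S6,S7,S8}.
On input 0, block {S0,S1,S2,S4,S5,S6,S7,S8} splits into {S0,S1,S4,S5,S6,S8} and {S2,S7}.
On input 1, block {S0,S1,S4,S5,S6,S8} splits into {S1,S5,S6,S8} and {S0,S4}.
Refine {S1,S5,S6,S8} on symbol 0: members go to different blocks, giving {S1,S5,S8} and {S6}.
Refine {S1,S5,S8} on symbol 1: members go to different blocks, giving {S1,S8} and {S5}.
Split {S0,S4} by δ(·,0) → {S0} and {S4}.
Stable partition: {S3} | {S1,S8} | {S2,S7} | {S0} | {S6} | {S5} | {S4} — 7 equivalence classes.
S6 and S3 end up in different blocks, so they are distinguishable. For instance, the string 'ε' is accepted from only S3.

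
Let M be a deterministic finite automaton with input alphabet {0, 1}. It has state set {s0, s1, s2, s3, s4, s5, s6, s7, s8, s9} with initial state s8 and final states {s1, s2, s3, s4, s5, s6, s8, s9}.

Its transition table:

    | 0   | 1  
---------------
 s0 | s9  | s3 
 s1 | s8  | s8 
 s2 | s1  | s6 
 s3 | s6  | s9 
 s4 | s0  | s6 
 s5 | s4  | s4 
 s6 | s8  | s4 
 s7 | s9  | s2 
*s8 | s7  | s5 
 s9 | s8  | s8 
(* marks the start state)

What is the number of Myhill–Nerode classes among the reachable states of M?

4

All states are reachable from the start state.
P0 = {s1,s2,s3,s4,s5,s6,s8,s9} | {s0,s7}.
On input 0, block {s1,s2,s3,s4,s5,s6,s8,s9} splits into {s1,s2,s3,s5,s6,s9} and {s4,s8}.
Refine {s1,s2,s3,s5,s6,s9} on symbol 0: members go to different blocks, giving {s1,s5,s6,s9} and {s2,s3}.
Stable partition: {s1,s5,s6,s9} | {s0,s7} | {s4,s8} | {s2,s3} — 4 equivalence classes.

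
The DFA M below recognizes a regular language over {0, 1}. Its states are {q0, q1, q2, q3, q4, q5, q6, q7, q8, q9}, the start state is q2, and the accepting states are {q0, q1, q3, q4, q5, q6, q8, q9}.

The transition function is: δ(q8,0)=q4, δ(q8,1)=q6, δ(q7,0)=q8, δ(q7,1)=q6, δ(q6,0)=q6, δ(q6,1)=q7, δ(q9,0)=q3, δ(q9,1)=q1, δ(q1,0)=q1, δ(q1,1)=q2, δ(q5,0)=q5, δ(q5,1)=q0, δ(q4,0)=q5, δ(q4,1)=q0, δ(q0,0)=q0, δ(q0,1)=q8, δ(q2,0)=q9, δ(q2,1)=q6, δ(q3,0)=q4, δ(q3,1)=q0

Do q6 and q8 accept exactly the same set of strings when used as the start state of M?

No

All states are reachable from the start state.
P0 = {q0,q1,q3,q4,q5,q6,q8,q9} | {q2,q7}.
Refine {q0,q1,q3,q4,q5,q6,q8,q9} on symbol 1: members go to different blocks, giving {q0,q3,q4,q5,q8,q9} and {q1,q6}.
Refine {q0,q3,q4,q5,q8,q9} on symbol 1: members go to different blocks, giving {q0,q3,q4,q5} and {q8,q9}.
Refine {q0,q3,q4,q5} on symbol 1: members go to different blocks, giving {q3,q4,q5} and {q0}.
No further refinement is possible. Final partition (5 blocks): {q3,q4,q5} | {q2,q7} | {q1,q6} | {q8,q9} | {q0}.
q6 and q8 end up in different blocks, so they are distinguishable. For instance, the string '1' is accepted from only q8.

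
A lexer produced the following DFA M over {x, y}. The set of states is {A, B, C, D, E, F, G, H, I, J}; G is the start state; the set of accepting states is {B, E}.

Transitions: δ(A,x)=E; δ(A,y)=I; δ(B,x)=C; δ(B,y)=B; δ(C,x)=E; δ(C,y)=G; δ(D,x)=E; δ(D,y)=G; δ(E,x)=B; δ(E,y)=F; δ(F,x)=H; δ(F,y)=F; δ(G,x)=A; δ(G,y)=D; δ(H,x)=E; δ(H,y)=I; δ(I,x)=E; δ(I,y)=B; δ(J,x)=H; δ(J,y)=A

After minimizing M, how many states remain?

7

First remove the unreachable states {J}; 9 states remain.
Start with accepting vs non-accepting: {B,E} | {A,C,D,F,G,H,I}.
On input x, block {B,E} splits into {B} and {E}.
On input x, block {A,C,D,F,G,H,I} splits into {A,C,D,H,I} and {F,G}.
On input y, block {A,C,D,H,I} splits into {A,H} and {C,D} and {I}.
On input y, block {F,G} splits into {F} and {G}.
The partition is now stable with 7 blocks: {B} | {A,H} | {E} | {F} | {C,D} | {I} | {G}.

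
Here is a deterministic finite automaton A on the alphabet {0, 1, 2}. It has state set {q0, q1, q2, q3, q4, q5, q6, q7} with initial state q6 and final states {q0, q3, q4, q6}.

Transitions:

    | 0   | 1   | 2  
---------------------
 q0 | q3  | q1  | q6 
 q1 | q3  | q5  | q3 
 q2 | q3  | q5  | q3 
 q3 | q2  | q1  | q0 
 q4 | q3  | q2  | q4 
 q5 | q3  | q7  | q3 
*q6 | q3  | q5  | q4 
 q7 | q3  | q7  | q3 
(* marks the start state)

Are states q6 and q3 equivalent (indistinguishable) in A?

Every state is reachable, so we keep all 8.
Start with accepting vs non-accepting: {q0,q3,q4,q6} | {q1,q2,q5,q7}.
On input 0, block {q0,q3,q4,q6} splits into {q0,q4,q6} and {q3}.
The partition is now stable with 3 blocks: {q0,q4,q6} | {q1,q2,q5,q7} | {q3}.
q6 and q3 end up in different blocks, so they are distinguishable. For instance, the string '0' is accepted from only q6.

No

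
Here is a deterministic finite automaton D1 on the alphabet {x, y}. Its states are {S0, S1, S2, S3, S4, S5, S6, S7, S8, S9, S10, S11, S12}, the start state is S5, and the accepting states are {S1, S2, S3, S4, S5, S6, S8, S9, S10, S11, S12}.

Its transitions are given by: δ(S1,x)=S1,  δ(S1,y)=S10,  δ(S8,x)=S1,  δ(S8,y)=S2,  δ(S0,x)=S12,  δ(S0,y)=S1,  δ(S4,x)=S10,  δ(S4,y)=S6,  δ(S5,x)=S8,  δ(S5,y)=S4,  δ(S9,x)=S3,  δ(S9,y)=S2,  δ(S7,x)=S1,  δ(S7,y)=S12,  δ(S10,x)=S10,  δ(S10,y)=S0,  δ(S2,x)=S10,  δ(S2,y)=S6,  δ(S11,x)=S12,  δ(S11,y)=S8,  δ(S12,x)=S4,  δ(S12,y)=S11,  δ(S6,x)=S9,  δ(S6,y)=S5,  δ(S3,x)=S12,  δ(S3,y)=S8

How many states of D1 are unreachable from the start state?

1

Starting at S5 and following transitions, the reachable set is {S0, S1, S2, S3, S4, S5, S6, S8, S9, S10, S11, S12}. That leaves S7 unreachable — 1 in total.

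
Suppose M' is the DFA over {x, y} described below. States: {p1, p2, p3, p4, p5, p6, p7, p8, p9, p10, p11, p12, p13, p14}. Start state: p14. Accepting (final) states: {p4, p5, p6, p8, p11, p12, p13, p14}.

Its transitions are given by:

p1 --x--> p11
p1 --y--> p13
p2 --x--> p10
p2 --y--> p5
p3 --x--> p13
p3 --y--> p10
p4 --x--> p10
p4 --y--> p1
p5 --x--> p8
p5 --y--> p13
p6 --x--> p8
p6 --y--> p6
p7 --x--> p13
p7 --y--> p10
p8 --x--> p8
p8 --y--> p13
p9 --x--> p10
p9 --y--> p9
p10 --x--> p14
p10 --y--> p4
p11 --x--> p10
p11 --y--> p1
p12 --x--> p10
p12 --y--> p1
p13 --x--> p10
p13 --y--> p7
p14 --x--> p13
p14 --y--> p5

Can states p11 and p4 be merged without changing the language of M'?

States {p2,p3,p6,p9,p12} cannot be reached from the start state, so discard them.
Initial partition by acceptance: {p4,p5,p8,p11,p13,p14} | {p1,p7,p10}.
On input x, block {p4,p5,p8,p11,p13,p14} splits into {p4,p11,p13} and {p5,p8,p14}.
Refine {p1,p7,p10} on symbol x: members go to different blocks, giving {p1,p7} and {p10}.
Refine {p1,p7} on symbol y: members go to different blocks, giving {p1} and {p7}.
Split {p4,p11,p13} by δ(·,y) → {p4,p11} and {p13}.
Split {p5,p8,p14} by δ(·,x) → {p5,p8} and {p14}.
No further refinement is possible. Final partition (7 blocks): {p4,p11} | {p1} | {p5,p8} | {p10} | {p7} | {p13} | {p14}.
p11 and p4 lie in the same block of the stable partition, so they are equivalent — no string distinguishes them.

Yes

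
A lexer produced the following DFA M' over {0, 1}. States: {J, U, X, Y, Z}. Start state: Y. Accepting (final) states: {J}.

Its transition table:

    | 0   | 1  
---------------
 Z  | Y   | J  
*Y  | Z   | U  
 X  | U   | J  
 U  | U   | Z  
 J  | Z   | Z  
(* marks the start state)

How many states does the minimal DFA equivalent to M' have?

States {X} cannot be reached from the start state, so discard them.
Start with accepting vs non-accepting: {J} | {U,Y,Z}.
On input 1, block {U,Y,Z} splits into {U,Y} and {Z}.
Split {U,Y} by δ(·,0) → {Y} and {U}.
Stable partition: {J} | {Y} | {Z} | {U} — 4 equivalence classes.

4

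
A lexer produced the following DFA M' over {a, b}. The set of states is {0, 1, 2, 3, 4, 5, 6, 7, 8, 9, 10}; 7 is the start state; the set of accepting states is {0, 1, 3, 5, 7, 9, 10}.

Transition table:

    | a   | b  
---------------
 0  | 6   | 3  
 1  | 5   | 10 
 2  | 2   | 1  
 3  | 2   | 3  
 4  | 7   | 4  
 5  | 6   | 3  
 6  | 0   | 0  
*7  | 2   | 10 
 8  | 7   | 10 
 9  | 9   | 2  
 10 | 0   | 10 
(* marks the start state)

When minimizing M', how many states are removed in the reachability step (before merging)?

No path from 7 leads to 4, 8, 9; the other 8 states are all reachable.

3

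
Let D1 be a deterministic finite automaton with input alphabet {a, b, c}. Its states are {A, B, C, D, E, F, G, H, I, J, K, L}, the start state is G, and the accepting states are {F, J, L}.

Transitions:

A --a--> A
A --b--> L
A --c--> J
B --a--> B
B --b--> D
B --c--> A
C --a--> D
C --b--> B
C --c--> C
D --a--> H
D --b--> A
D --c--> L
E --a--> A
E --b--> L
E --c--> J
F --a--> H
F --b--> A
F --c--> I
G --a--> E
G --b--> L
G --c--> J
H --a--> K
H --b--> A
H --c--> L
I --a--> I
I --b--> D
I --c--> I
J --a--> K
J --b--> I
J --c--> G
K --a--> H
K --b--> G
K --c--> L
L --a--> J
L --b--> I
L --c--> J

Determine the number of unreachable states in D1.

3

BFS from G reaches {A, D, E, G, H, I, J, K, L}; the 3 state(s) B, C, F are never visited.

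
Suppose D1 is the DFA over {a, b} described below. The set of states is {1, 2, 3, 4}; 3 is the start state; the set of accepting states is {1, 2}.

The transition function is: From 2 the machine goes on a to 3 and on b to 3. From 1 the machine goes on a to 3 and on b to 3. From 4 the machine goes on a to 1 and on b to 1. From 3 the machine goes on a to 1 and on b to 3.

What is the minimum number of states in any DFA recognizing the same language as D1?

Reachable states from the start: {1,3}. Unreachable: {2,4} — drop them.
Start with accepting vs non-accepting: {1} | {3}.
No further refinement is possible. Final partition (2 blocks): {1} | {3}.

2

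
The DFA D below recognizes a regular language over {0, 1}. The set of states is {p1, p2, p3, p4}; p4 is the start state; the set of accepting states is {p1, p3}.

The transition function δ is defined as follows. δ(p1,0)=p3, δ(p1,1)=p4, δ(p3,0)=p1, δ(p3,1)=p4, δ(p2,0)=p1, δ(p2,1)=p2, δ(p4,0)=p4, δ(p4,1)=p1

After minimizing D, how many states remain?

2

States {p2} cannot be reached from the start state, so discard them.
Initial partition by acceptance: {p1,p3} | {p4}.
No further refinement is possible. Final partition (2 blocks): {p1,p3} | {p4}.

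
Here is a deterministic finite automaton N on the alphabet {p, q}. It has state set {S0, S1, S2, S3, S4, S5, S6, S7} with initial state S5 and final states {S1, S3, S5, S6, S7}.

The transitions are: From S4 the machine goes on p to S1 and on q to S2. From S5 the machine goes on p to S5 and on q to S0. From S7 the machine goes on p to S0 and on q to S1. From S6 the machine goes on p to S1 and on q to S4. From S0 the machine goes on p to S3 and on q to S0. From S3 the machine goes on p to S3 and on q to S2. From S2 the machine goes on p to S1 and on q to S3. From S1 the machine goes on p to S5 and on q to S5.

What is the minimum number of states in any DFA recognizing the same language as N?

5

Reachable states from the start: {S0,S1,S2,S3,S5}. Unreachable: {S4,S6,S7} — drop them.
P0 = {S1,S3,S5} | {S0,S2}.
Refine {S1,S3,S5} on symbol q: members go to different blocks, giving {S3,S5} and {S1}.
Refine {S0,S2} on symbol p: members go to different blocks, giving {S0} and {S2}.
On input q, block {S3,S5} splits into {S3} and {S5}.
No further refinement is possible. Final partition (5 blocks): {S3} | {S0} | {S1} | {S2} | {S5}.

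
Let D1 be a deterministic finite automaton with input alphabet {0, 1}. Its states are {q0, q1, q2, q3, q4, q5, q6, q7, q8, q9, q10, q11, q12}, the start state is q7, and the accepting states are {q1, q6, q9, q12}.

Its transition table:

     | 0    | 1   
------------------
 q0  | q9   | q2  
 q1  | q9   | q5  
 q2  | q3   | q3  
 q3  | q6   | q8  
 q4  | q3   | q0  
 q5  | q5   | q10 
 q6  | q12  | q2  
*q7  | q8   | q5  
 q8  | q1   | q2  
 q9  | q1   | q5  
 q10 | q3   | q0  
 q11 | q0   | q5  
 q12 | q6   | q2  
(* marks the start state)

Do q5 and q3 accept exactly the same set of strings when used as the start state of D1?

States {q4,q11} cannot be reached from the start state, so discard them.
Start with accepting vs non-accepting: {q1,q6,q9,q12} | {q0,q2,q3,q5,q7,q8,q10}.
On input 0, block {q0,q2,q3,q5,q7,q8,q10} splits into {q2,q5,q7,q10} and {q0,q3,q8}.
On input 0, block {q2,q5,q7,q10} splits into {q2,q7,q10} and {q5}.
Refine {q1,q6,q9,q12} on symbol 1: members go to different blocks, giving {q1,q9} and {q6,q12}.
On input 1, block {q2,q7,q10} splits into {q2,q10} and {q7}.
Split {q0,q3,q8} by δ(·,0) → {q0,q8} and {q3}.
On input 1, block {q2,q10} splits into {q2} and {q10}.
No further refinement is possible. Final partition (8 blocks): {q1,q9} | {q2} | {q0,q8} | {q5} | {q6,q12} | {q7} | {q3} | {q10}.
q5 and q3 end up in different blocks, so they are distinguishable. For instance, the string '0' is accepted from only q3.

No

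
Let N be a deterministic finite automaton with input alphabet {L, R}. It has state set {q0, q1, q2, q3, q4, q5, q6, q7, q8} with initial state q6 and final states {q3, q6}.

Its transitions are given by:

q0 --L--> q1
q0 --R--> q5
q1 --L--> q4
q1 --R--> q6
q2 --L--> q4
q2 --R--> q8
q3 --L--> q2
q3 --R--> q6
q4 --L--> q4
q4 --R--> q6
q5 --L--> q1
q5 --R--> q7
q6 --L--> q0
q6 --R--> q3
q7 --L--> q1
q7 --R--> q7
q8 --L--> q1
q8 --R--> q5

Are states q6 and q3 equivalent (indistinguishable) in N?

Yes

All states are reachable from the start state.
Start with accepting vs non-accepting: {q3,q6} | {q0,q1,q2,q4,q5,q7,q8}.
Refine {q0,q1,q2,q4,q5,q7,q8} on symbol R: members go to different blocks, giving {q0,q2,q5,q7,q8} and {q1,q4}.
No further refinement is possible. Final partition (3 blocks): {q3,q6} | {q0,q2,q5,q7,q8} | {q1,q4}.
q6 and q3 lie in the same block of the stable partition, so they are equivalent — no string distinguishes them.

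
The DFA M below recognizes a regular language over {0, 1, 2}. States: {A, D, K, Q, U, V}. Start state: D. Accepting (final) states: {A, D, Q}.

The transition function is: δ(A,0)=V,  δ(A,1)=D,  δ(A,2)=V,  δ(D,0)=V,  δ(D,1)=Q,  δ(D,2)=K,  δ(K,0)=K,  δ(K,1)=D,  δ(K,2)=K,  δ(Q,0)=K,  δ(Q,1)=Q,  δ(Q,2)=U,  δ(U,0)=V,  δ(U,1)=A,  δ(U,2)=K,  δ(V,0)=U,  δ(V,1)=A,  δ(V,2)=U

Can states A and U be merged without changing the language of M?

All states are reachable from the start state.
P0 = {A,D,Q} | {K,U,V}.
Stable partition: {A,D,Q} | {K,U,V} — 2 equivalence classes.
A and U end up in different blocks, so they are distinguishable. For instance, the string 'ε' is accepted from only A.

No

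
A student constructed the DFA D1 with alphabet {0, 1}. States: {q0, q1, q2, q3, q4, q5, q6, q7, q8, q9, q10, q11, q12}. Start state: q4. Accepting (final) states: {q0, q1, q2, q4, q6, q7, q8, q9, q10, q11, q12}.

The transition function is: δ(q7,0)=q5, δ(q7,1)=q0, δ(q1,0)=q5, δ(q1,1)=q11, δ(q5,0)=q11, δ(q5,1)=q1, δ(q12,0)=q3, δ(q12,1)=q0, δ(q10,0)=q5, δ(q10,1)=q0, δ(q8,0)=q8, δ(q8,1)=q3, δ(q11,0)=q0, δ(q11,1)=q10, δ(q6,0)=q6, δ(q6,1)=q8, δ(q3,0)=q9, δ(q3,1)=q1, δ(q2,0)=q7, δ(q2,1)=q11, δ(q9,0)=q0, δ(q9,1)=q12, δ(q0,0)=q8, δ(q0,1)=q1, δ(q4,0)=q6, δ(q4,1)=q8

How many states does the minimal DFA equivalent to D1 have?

7

First remove the unreachable states {q2,q7}; 11 states remain.
P0 = {q0,q1,q4,q6,q8,q9,q10,q11,q12} | {q3,q5}.
Split {q0,q1,q4,q6,q8,q9,q10,q11,q12} by δ(·,0) → {q0,q4,q6,q8,q9,q11} and {q1,q10,q12}.
Refine {q0,q4,q6,q8,q9,q11} on symbol 1: members go to different blocks, giving {q0,q9,q11} and {q4,q6} and {q8}.
On input 0, block {q0,q9,q11} splits into {q9,q11} and {q0}.
Split {q1,q10,q12} by δ(·,1) → {q10,q12} and {q1}.
Stable partition: {q9,q11} | {q3,q5} | {q10,q12} | {q4,q6} | {q8} | {q0} | {q1} — 7 equivalence classes.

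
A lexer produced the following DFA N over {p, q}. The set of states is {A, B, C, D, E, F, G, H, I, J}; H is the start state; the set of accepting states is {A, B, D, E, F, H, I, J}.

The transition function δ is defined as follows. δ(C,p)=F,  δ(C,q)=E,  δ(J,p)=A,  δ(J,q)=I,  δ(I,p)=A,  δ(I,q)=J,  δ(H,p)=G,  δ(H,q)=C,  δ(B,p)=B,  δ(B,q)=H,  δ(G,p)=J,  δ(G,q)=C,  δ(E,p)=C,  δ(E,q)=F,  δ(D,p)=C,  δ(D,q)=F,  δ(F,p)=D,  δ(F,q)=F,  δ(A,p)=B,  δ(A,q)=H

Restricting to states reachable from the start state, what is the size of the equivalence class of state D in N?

Every state is reachable, so we keep all 10.
Initial partition by acceptance: {A,B,D,E,F,H,I,J} | {C,G}.
Split {A,B,D,E,F,H,I,J} by δ(·,p) → {A,B,F,I,J} and {D,E,H}.
On input p, block {A,B,F,I,J} splits into {A,B,I,J} and {F}.
Split {A,B,I,J} by δ(·,q) → {A,B} and {I,J}.
On input p, block {C,G} splits into {C} and {G}.
On input p, block {D,E,H} splits into {D,E} and {H}.
Stable partition: {A,B} | {C} | {D,E} | {F} | {I,J} | {G} | {H} — 7 equivalence classes.
The equivalence class containing D is {D,E}, of size 2.

2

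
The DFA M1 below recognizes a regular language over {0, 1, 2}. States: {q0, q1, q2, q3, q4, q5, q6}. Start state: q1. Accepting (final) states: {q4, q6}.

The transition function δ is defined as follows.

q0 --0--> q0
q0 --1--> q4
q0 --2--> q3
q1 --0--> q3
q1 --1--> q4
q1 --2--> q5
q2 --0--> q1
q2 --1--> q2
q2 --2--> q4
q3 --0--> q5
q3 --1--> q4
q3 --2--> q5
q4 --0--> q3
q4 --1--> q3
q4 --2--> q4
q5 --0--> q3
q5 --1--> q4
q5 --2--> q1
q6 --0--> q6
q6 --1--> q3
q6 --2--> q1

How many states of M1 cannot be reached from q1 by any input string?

Starting at q1 and following transitions, the reachable set is {q1, q3, q4, q5}. That leaves q0, q2, q6 unreachable — 3 in total.

3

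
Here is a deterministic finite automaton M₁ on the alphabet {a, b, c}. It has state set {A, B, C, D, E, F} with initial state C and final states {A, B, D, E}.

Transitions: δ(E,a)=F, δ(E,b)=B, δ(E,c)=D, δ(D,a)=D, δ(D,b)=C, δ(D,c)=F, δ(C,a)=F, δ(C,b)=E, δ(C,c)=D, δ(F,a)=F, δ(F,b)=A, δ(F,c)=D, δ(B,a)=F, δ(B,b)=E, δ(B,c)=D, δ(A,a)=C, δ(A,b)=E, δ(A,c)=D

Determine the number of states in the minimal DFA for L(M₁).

3

All states are reachable from the start state.
Start with accepting vs non-accepting: {A,B,D,E} | {C,F}.
Split {A,B,D,E} by δ(·,a) → {A,B,E} and {D}.
The partition is now stable with 3 blocks: {A,B,E} | {C,F} | {D}.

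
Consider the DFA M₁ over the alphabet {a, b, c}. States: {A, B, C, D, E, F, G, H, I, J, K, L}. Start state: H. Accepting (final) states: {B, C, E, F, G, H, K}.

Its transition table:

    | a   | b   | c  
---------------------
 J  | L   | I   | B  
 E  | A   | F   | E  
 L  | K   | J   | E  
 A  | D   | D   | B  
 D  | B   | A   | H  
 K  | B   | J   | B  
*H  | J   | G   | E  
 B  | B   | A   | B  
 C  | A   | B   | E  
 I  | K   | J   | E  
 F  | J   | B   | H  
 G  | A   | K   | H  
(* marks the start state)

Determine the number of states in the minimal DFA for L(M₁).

First remove the unreachable states {C}; 11 states remain.
Initial partition by acceptance: {B,E,F,G,H,K} | {A,D,I,J,L}.
Refine {B,E,F,G,H,K} on symbol a: members go to different blocks, giving {E,F,G,H} and {B,K}.
Refine {E,F,G,H} on symbol b: members go to different blocks, giving {E,H} and {F,G}.
On input a, block {A,D,I,J,L} splits into {D,I,L} and {A,J}.
The partition is now stable with 5 blocks: {E,H} | {D,I,L} | {B,K} | {F,G} | {A,J}.

5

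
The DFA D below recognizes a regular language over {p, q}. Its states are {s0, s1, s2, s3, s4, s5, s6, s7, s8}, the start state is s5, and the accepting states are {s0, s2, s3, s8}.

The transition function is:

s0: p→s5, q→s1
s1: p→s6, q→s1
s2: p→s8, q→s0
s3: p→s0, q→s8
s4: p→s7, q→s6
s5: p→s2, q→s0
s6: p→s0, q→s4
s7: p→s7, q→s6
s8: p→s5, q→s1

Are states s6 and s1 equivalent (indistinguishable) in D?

First remove the unreachable states {s3}; 8 states remain.
Start with accepting vs non-accepting: {s0,s2,s8} | {s1,s4,s5,s6,s7}.
On input p, block {s0,s2,s8} splits into {s0,s8} and {s2}.
Split {s1,s4,s5,s6,s7} by δ(·,p) → {s1,s4,s7} and {s5} and {s6}.
Split {s1,s4,s7} by δ(·,p) → {s4,s7} and {s1}.
No further refinement is possible. Final partition (6 blocks): {s0,s8} | {s4,s7} | {s2} | {s5} | {s6} | {s1}.
s6 and s1 end up in different blocks, so they are distinguishable. For instance, the string 'p' is accepted from only s6.

No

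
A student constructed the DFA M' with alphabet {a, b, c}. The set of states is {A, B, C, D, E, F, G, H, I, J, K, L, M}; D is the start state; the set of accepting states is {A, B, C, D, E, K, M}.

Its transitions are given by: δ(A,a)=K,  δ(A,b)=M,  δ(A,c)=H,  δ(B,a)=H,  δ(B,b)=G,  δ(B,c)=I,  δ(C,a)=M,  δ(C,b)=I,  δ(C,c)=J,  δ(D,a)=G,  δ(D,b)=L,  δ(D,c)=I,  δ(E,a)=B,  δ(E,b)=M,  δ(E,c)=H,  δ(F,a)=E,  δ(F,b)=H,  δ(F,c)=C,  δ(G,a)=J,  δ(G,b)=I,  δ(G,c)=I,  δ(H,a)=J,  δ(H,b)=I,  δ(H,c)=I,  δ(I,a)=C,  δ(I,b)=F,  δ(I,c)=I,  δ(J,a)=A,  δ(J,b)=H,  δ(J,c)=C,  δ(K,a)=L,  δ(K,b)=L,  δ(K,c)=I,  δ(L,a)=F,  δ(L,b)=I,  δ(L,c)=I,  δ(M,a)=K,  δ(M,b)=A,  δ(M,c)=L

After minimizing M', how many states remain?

Initial partition by acceptance: {A,B,C,D,E,K,M} | {F,G,H,I,J,L}.
Split {A,B,C,D,E,K,M} by δ(·,a) → {A,C,E,M} and {B,D,K}.
Refine {A,C,E,M} on symbol a: members go to different blocks, giving {A,E,M} and {C}.
On input a, block {F,G,H,I,J,L} splits into {G,H,L} and {F,J} and {I}.
No further refinement is possible. Final partition (6 blocks): {A,E,M} | {G,H,L} | {B,D,K} | {C} | {F,J} | {I}.

6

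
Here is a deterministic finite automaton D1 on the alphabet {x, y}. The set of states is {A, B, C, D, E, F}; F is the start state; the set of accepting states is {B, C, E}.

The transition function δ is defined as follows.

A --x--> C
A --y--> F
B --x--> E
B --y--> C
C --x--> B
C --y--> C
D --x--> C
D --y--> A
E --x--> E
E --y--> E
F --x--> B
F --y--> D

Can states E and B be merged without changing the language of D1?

Yes

Start with accepting vs non-accepting: {B,C,E} | {A,D,F}.
Stable partition: {B,C,E} | {A,D,F} — 2 equivalence classes.
E and B lie in the same block of the stable partition, so they are equivalent — no string distinguishes them.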